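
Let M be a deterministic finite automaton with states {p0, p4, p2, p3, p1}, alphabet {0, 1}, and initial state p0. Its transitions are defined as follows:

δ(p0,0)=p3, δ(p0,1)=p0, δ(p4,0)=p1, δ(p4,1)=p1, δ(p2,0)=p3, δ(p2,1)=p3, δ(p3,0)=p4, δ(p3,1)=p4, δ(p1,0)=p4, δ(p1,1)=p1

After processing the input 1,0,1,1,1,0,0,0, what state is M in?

Trace: p0 -1-> p0 -0-> p3 -1-> p4 -1-> p1 -1-> p1 -0-> p4 -0-> p1 -0-> p4

p4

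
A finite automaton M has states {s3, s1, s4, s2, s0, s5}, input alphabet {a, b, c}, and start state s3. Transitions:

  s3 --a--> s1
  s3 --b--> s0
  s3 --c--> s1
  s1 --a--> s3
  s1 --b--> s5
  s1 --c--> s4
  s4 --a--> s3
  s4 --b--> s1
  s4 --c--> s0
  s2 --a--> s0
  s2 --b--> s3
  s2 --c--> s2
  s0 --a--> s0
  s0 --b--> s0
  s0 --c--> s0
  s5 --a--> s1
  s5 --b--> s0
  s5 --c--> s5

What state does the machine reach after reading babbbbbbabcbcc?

s0

s3 → s0 → s0 → s0 → s0 → s0 → s0 → s0 → s0 → s0 → s0 → s0 → s0 → s0 → s0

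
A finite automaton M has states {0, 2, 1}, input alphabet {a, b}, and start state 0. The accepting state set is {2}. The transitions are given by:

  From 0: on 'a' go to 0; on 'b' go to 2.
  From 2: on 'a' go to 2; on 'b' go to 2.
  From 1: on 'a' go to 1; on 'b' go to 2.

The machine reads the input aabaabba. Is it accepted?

Trace: 0 -a-> 0 -a-> 0 -b-> 2 -a-> 2 -a-> 2 -b-> 2 -b-> 2 -a-> 2
End state 2 is accepting.

Yes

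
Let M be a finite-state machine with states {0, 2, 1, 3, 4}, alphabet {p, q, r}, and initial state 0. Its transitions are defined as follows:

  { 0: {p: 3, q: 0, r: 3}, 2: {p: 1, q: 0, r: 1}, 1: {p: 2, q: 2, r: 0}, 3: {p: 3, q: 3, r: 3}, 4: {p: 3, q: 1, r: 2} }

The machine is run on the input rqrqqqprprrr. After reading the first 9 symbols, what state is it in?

3

0 → 3 → 3 → 3 → 3 → 3 → 3 → 3 → 3 → 3
After 9 symbols: 3.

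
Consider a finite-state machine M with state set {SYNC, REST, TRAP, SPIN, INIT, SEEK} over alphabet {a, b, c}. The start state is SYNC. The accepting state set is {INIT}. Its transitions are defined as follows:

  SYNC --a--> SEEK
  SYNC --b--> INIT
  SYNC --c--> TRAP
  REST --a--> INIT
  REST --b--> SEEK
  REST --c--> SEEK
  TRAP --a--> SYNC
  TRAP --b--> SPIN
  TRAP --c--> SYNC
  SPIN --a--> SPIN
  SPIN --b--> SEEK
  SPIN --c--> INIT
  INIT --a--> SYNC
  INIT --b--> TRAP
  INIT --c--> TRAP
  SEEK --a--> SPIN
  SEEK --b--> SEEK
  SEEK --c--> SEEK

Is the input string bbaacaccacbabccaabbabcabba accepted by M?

No

start at SYNC
read 'b': SYNC → INIT
read 'b': INIT → TRAP
read 'a': TRAP → SYNC
read 'a': SYNC → SEEK
read 'c': SEEK → SEEK
read 'a': SEEK → SPIN
read 'c': SPIN → INIT
read 'c': INIT → TRAP
read 'a': TRAP → SYNC
read 'c': SYNC → TRAP
read 'b': TRAP → SPIN
read 'a': SPIN → SPIN
read 'b': SPIN → SEEK
read 'c': SEEK → SEEK
read 'c': SEEK → SEEK
read 'a': SEEK → SPIN
read 'a': SPIN → SPIN
read 'b': SPIN → SEEK
read 'b': SEEK → SEEK
read 'a': SEEK → SPIN
read 'b': SPIN → SEEK
read 'c': SEEK → SEEK
read 'a': SEEK → SPIN
read 'b': SPIN → SEEK
read 'b': SEEK → SEEK
read 'a': SEEK → SPIN
End state SPIN is not accepting.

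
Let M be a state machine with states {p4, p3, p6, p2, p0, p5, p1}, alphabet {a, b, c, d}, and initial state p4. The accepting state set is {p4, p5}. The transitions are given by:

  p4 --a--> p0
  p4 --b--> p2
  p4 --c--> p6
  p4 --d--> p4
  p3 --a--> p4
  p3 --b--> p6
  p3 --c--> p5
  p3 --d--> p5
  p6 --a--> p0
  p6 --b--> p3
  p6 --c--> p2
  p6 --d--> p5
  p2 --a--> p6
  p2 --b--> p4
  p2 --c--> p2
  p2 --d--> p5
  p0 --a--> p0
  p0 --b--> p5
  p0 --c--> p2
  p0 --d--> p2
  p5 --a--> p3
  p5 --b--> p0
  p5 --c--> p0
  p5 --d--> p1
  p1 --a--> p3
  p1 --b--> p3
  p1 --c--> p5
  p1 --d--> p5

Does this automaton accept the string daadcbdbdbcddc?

start at p4
read 'd': p4 → p4
read 'a': p4 → p0
read 'a': p0 → p0
read 'd': p0 → p2
read 'c': p2 → p2
read 'b': p2 → p4
read 'd': p4 → p4
read 'b': p4 → p2
read 'd': p2 → p5
read 'b': p5 → p0
read 'c': p0 → p2
read 'd': p2 → p5
read 'd': p5 → p1
read 'c': p1 → p5
End state p5 is accepting.

Yes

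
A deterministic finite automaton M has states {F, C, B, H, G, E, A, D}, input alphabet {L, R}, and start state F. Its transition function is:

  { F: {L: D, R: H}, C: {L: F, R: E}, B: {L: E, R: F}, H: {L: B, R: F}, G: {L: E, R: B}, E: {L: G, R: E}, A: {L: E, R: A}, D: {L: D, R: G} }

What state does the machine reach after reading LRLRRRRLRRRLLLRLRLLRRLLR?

E

F → D → G → E → E → E → E → E → G → B → F → H → B → E → G → B → E → E → G → E → E → E → G → E → E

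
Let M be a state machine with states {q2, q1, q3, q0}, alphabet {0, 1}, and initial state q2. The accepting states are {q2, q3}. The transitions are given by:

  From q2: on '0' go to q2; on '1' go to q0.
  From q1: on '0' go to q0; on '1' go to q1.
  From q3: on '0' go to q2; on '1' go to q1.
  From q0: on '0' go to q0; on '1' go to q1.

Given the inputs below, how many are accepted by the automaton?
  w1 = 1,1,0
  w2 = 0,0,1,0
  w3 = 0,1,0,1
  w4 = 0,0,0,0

1

w1: q2 → q0 → q1 → q0  → end q0, rejected
w2: q2 → q2 → q2 → q0 → q0  → end q0, rejected
w3: q2 → q2 → q0 → q0 → q1  → end q1, rejected
w4: q2 → q2 → q2 → q2 → q2  → end q2, accepted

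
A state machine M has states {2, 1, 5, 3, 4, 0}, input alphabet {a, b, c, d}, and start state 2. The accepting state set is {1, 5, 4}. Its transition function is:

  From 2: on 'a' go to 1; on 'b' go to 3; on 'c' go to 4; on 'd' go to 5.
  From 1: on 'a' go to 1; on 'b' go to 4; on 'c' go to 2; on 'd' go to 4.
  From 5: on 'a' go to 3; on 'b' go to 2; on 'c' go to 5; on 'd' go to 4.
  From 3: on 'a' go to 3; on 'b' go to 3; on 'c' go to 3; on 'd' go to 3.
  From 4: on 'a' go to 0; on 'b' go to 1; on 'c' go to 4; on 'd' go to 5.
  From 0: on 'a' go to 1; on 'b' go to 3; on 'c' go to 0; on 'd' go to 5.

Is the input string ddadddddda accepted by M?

Trace: 2 -d-> 5 -d-> 4 -a-> 0 -d-> 5 -d-> 4 -d-> 5 -d-> 4 -d-> 5 -d-> 4 -a-> 0
End state 0 is not accepting.

No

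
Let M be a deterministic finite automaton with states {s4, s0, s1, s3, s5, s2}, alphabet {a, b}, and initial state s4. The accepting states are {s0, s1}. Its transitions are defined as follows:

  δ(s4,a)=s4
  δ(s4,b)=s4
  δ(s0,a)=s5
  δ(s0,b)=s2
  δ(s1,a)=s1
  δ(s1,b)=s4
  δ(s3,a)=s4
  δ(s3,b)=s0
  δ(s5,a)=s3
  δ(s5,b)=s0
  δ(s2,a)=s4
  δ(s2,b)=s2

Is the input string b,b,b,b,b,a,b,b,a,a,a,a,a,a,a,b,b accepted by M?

No

Trace: s4 -b-> s4 -b-> s4 -b-> s4 -b-> s4 -b-> s4 -a-> s4 -b-> s4 -b-> s4 -a-> s4 -a-> s4 -a-> s4 -a-> s4 -a-> s4 -a-> s4 -a-> s4 -b-> s4 -b-> s4
End state s4 is not accepting.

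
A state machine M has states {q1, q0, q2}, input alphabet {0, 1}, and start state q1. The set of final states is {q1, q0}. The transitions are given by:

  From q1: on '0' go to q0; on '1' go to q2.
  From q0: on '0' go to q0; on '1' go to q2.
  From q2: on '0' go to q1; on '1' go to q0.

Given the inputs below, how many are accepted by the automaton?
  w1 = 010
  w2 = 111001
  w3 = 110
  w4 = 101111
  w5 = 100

4

w1: Trace: q1 -0-> q0 -1-> q2 -0-> q1  → end q1, accepted
w2: Trace: q1 -1-> q2 -1-> q0 -1-> q2 -0-> q1 -0-> q0 -1-> q2  → end q2, rejected
w3: Trace: q1 -1-> q2 -1-> q0 -0-> q0  → end q0, accepted
w4: Trace: q1 -1-> q2 -0-> q1 -1-> q2 -1-> q0 -1-> q2 -1-> q0  → end q0, accepted
w5: Trace: q1 -1-> q2 -0-> q1 -0-> q0  → end q0, accepted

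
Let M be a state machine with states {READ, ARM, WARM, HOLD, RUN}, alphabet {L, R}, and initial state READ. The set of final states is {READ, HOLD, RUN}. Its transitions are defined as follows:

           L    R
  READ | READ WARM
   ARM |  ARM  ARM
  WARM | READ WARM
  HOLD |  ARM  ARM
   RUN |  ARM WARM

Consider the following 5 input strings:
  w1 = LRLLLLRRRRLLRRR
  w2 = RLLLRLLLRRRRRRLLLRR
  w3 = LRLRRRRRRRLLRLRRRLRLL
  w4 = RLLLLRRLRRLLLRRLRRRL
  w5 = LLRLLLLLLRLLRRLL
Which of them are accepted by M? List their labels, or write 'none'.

w1:
  start at READ
  read 'L': READ → READ
  read 'R': READ → WARM
  read 'L': WARM → READ
  read 'L': READ → READ
  read 'L': READ → READ
  read 'L': READ → READ
  read 'R': READ → WARM
  read 'R': WARM → WARM
  read 'R': WARM → WARM
  read 'R': WARM → WARM
  read 'L': WARM → READ
  read 'L': READ → READ
  read 'R': READ → WARM
  read 'R': WARM → WARM
  read 'R': WARM → WARM
  end WARM, rejected
w2:
  start at READ
  read 'R': READ → WARM
  read 'L': WARM → READ
  read 'L': READ → READ
  read 'L': READ → READ
  read 'R': READ → WARM
  read 'L': WARM → READ
  read 'L': READ → READ
  read 'L': READ → READ
  read 'R': READ → WARM
  read 'R': WARM → WARM
  read 'R': WARM → WARM
  read 'R': WARM → WARM
  read 'R': WARM → WARM
  read 'R': WARM → WARM
  read 'L': WARM → READ
  read 'L': READ → READ
  read 'L': READ → READ
  read 'R': READ → WARM
  read 'R': WARM → WARM
  end WARM, rejected
w3:
  start at READ
  read 'L': READ → READ
  read 'R': READ → WARM
  read 'L': WARM → READ
  read 'R': READ → WARM
  read 'R': WARM → WARM
  read 'R': WARM → WARM
  read 'R': WARM → WARM
  read 'R': WARM → WARM
  read 'R': WARM → WARM
  read 'R': WARM → WARM
  read 'L': WARM → READ
  read 'L': READ → READ
  read 'R': READ → WARM
  read 'L': WARM → READ
  read 'R': READ → WARM
  read 'R': WARM → WARM
  read 'R': WARM → WARM
  read 'L': WARM → READ
  read 'R': READ → WARM
  read 'L': WARM → READ
  read 'L': READ → READ
  end READ, accepted
w4:
  start at READ
  read 'R': READ → WARM
  read 'L': WARM → READ
  read 'L': READ → READ
  read 'L': READ → READ
  read 'L': READ → READ
  read 'R': READ → WARM
  read 'R': WARM → WARM
  read 'L': WARM → READ
  read 'R': READ → WARM
  read 'R': WARM → WARM
  read 'L': WARM → READ
  read 'L': READ → READ
  read 'L': READ → READ
  read 'R': READ → WARM
  read 'R': WARM → WARM
  read 'L': WARM → READ
  read 'R': READ → WARM
  read 'R': WARM → WARM
  read 'R': WARM → WARM
  read 'L': WARM → READ
  end READ, accepted
w5:
  start at READ
  read 'L': READ → READ
  read 'L': READ → READ
  read 'R': READ → WARM
  read 'L': WARM → READ
  read 'L': READ → READ
  read 'L': READ → READ
  read 'L': READ → READ
  read 'L': READ → READ
  read 'L': READ → READ
  read 'R': READ → WARM
  read 'L': WARM → READ
  read 'L': READ → READ
  read 'R': READ → WARM
  read 'R': WARM → WARM
  read 'L': WARM → READ
  read 'L': READ → READ
  end READ, accepted

w3, w4, w5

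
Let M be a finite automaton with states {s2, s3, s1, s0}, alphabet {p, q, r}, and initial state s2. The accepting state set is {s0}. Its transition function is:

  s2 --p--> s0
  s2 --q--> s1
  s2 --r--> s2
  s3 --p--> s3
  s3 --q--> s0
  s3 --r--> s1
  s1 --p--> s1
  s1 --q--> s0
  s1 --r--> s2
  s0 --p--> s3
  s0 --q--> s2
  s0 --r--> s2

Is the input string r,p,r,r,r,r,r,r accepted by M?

s2 → s2 → s0 → s2 → s2 → s2 → s2 → s2 → s2
End state s2 is not accepting.

No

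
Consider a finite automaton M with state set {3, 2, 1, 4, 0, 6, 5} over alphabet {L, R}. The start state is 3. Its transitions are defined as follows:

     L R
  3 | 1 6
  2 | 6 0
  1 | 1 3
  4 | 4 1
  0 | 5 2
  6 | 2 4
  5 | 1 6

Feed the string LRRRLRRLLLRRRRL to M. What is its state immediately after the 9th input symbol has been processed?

1

start at 3
read 'L': 3 → 1
read 'R': 1 → 3
read 'R': 3 → 6
read 'R': 6 → 4
read 'L': 4 → 4
read 'R': 4 → 1
read 'R': 1 → 3
read 'L': 3 → 1
read 'L': 1 → 1
After 9 symbols: 1.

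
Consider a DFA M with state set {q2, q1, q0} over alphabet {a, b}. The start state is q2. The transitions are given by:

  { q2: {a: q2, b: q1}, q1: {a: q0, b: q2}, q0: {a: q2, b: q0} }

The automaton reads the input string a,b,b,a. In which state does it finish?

q2

start at q2
read 'a': q2 → q2
read 'b': q2 → q1
read 'b': q1 → q2
read 'a': q2 → q2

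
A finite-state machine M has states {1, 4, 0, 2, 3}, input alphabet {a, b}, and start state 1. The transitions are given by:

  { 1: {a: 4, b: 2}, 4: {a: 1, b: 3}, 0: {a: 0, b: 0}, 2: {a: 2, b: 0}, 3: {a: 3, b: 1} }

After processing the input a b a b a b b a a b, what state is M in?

1 → 4 → 3 → 3 → 1 → 4 → 3 → 1 → 4 → 1 → 2

2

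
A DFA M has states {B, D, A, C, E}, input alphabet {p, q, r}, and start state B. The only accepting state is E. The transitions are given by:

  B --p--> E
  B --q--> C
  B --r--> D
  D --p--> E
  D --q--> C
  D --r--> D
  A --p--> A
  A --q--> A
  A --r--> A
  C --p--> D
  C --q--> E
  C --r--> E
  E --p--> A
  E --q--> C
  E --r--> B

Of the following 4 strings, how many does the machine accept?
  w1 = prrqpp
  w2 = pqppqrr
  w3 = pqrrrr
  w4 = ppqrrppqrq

1

w1:
  start at B
  read 'p': B → E
  read 'r': E → B
  read 'r': B → D
  read 'q': D → C
  read 'p': C → D
  read 'p': D → E
  end E, accepted
w2:
  start at B
  read 'p': B → E
  read 'q': E → C
  read 'p': C → D
  read 'p': D → E
  read 'q': E → C
  read 'r': C → E
  read 'r': E → B
  end B, rejected
w3:
  start at B
  read 'p': B → E
  read 'q': E → C
  read 'r': C → E
  read 'r': E → B
  read 'r': B → D
  read 'r': D → D
  end D, rejected
w4:
  start at B
  read 'p': B → E
  read 'p': E → A
  read 'q': A → A
  read 'r': A → A
  read 'r': A → A
  read 'p': A → A
  read 'p': A → A
  read 'q': A → A
  read 'r': A → A
  read 'q': A → A
  end A, rejected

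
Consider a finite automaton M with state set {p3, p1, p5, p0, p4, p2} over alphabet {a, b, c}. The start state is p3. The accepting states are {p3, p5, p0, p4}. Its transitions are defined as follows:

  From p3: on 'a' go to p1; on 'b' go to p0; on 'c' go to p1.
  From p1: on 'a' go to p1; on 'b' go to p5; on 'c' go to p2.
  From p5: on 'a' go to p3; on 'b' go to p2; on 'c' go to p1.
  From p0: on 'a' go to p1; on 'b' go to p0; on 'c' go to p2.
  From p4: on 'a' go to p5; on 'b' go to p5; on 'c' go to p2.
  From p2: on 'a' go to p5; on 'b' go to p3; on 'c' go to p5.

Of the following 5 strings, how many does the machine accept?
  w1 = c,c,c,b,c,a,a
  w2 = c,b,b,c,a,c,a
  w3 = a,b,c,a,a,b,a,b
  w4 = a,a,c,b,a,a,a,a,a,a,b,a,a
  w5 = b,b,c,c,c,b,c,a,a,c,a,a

2

w1:
  start at p3
  read 'c': p3 → p1
  read 'c': p1 → p2
  read 'c': p2 → p5
  read 'b': p5 → p2
  read 'c': p2 → p5
  read 'a': p5 → p3
  read 'a': p3 → p1
  end p1, rejected
w2:
  start at p3
  read 'c': p3 → p1
  read 'b': p1 → p5
  read 'b': p5 → p2
  read 'c': p2 → p5
  read 'a': p5 → p3
  read 'c': p3 → p1
  read 'a': p1 → p1
  end p1, rejected
w3:
  start at p3
  read 'a': p3 → p1
  read 'b': p1 → p5
  read 'c': p5 → p1
  read 'a': p1 → p1
  read 'a': p1 → p1
  read 'b': p1 → p5
  read 'a': p5 → p3
  read 'b': p3 → p0
  end p0, accepted
w4:
  start at p3
  read 'a': p3 → p1
  read 'a': p1 → p1
  read 'c': p1 → p2
  read 'b': p2 → p3
  read 'a': p3 → p1
  read 'a': p1 → p1
  read 'a': p1 → p1
  read 'a': p1 → p1
  read 'a': p1 → p1
  read 'a': p1 → p1
  read 'b': p1 → p5
  read 'a': p5 → p3
  read 'a': p3 → p1
  end p1, rejected
w5:
  start at p3
  read 'b': p3 → p0
  read 'b': p0 → p0
  read 'c': p0 → p2
  read 'c': p2 → p5
  read 'c': p5 → p1
  read 'b': p1 → p5
  read 'c': p5 → p1
  read 'a': p1 → p1
  read 'a': p1 → p1
  read 'c': p1 → p2
  read 'a': p2 → p5
  read 'a': p5 → p3
  end p3, accepted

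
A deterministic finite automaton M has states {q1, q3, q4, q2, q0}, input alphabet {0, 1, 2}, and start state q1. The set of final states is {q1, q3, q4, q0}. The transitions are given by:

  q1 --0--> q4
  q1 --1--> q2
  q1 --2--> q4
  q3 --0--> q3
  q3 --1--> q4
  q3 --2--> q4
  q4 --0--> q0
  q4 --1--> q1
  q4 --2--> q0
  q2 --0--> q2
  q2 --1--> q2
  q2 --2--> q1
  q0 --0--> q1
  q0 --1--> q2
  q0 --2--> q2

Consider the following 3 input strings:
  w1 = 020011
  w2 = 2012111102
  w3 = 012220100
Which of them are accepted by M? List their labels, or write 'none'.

w2

w1:
  start at q1
  read '0': q1 → q4
  read '2': q4 → q0
  read '0': q0 → q1
  read '0': q1 → q4
  read '1': q4 → q1
  read '1': q1 → q2
  end q2, rejected
w2:
  start at q1
  read '2': q1 → q4
  read '0': q4 → q0
  read '1': q0 → q2
  read '2': q2 → q1
  read '1': q1 → q2
  read '1': q2 → q2
  read '1': q2 → q2
  read '1': q2 → q2
  read '0': q2 → q2
  read '2': q2 → q1
  end q1, accepted
w3:
  start at q1
  read '0': q1 → q4
  read '1': q4 → q1
  read '2': q1 → q4
  read '2': q4 → q0
  read '2': q0 → q2
  read '0': q2 → q2
  read '1': q2 → q2
  read '0': q2 → q2
  read '0': q2 → q2
  end q2, rejected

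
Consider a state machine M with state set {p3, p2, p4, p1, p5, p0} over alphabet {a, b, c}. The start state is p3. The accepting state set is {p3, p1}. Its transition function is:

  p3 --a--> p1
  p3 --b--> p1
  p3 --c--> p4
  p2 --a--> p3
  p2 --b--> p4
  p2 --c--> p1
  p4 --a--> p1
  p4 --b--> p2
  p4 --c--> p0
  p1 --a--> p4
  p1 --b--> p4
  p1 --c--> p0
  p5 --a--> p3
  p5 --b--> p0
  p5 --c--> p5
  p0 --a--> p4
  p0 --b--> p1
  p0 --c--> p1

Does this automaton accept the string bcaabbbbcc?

No

p3 → p1 → p0 → p4 → p1 → p4 → p2 → p4 → p2 → p1 → p0
End state p0 is not accepting.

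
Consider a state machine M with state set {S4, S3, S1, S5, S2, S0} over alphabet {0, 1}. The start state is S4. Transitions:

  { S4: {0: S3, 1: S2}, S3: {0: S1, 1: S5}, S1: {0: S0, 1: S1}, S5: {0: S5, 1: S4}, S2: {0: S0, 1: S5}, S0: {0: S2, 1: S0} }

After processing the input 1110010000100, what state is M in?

S5

S4 → S2 → S5 → S4 → S3 → S1 → S1 → S0 → S2 → S0 → S2 → S5 → S5 → S5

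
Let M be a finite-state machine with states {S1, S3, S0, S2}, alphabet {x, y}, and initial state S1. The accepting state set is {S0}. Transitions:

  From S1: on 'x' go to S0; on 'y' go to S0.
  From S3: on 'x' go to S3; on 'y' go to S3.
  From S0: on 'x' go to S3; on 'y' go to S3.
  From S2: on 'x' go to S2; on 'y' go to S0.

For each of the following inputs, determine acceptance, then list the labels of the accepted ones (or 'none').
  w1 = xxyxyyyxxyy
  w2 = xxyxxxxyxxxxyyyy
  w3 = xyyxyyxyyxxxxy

none

w1: Trace: S1 -x-> S0 -x-> S3 -y-> S3 -x-> S3 -y-> S3 -y-> S3 -y-> S3 -x-> S3 -x-> S3 -y-> S3 -y-> S3  → end S3, rejected
w2: Trace: S1 -x-> S0 -x-> S3 -y-> S3 -x-> S3 -x-> S3 -x-> S3 -x-> S3 -y-> S3 -x-> S3 -x-> S3 -x-> S3 -x-> S3 -y-> S3 -y-> S3 -y-> S3 -y-> S3  → end S3, rejected
w3: Trace: S1 -x-> S0 -y-> S3 -y-> S3 -x-> S3 -y-> S3 -y-> S3 -x-> S3 -y-> S3 -y-> S3 -x-> S3 -x-> S3 -x-> S3 -x-> S3 -y-> S3  → end S3, rejected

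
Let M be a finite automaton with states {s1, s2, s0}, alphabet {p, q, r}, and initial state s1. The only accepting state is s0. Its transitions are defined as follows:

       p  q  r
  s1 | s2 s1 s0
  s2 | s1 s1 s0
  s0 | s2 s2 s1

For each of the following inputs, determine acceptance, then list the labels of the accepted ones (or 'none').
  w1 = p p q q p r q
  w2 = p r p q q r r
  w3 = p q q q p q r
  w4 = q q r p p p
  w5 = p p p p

w1:
  start at s1
  read 'p': s1 → s2
  read 'p': s2 → s1
  read 'q': s1 → s1
  read 'q': s1 → s1
  read 'p': s1 → s2
  read 'r': s2 → s0
  read 'q': s0 → s2
  end s2, rejected
w2:
  start at s1
  read 'p': s1 → s2
  read 'r': s2 → s0
  read 'p': s0 → s2
  read 'q': s2 → s1
  read 'q': s1 → s1
  read 'r': s1 → s0
  read 'r': s0 → s1
  end s1, rejected
w3:
  start at s1
  read 'p': s1 → s2
  read 'q': s2 → s1
  read 'q': s1 → s1
  read 'q': s1 → s1
  read 'p': s1 → s2
  read 'q': s2 → s1
  read 'r': s1 → s0
  end s0, accepted
w4:
  start at s1
  read 'q': s1 → s1
  read 'q': s1 → s1
  read 'r': s1 → s0
  read 'p': s0 → s2
  read 'p': s2 → s1
  read 'p': s1 → s2
  end s2, rejected
w5:
  start at s1
  read 'p': s1 → s2
  read 'p': s2 → s1
  read 'p': s1 → s2
  read 'p': s2 → s1
  end s1, rejected

w3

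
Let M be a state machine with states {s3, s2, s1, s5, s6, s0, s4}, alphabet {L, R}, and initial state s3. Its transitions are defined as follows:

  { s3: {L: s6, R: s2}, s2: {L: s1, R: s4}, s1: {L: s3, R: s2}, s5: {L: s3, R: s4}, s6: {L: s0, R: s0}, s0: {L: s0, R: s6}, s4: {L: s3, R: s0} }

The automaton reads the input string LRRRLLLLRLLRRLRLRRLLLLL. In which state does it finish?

s0

s3 → s6 → s0 → s6 → s0 → s0 → s0 → s0 → s0 → s6 → s0 → s0 → s6 → s0 → s0 → s6 → s0 → s6 → s0 → s0 → s0 → s0 → s0 → s0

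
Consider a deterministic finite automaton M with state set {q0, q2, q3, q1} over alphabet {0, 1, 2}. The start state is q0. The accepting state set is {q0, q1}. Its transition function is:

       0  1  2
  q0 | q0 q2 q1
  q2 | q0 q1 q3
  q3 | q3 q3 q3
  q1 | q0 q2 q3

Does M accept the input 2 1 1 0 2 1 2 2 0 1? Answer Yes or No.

No

Trace: q0 -2-> q1 -1-> q2 -1-> q1 -0-> q0 -2-> q1 -1-> q2 -2-> q3 -2-> q3 -0-> q3 -1-> q3
End state q3 is not accepting.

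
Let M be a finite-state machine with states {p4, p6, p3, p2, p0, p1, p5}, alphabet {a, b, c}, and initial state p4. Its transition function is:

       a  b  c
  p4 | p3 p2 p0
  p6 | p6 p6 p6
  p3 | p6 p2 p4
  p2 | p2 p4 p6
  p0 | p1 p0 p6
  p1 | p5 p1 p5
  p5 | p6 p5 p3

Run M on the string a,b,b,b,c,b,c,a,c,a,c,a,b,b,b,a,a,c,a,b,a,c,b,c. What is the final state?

p4 → p3 → p2 → p4 → p2 → p6 → p6 → p6 → p6 → p6 → p6 → p6 → p6 → p6 → p6 → p6 → p6 → p6 → p6 → p6 → p6 → p6 → p6 → p6 → p6

p6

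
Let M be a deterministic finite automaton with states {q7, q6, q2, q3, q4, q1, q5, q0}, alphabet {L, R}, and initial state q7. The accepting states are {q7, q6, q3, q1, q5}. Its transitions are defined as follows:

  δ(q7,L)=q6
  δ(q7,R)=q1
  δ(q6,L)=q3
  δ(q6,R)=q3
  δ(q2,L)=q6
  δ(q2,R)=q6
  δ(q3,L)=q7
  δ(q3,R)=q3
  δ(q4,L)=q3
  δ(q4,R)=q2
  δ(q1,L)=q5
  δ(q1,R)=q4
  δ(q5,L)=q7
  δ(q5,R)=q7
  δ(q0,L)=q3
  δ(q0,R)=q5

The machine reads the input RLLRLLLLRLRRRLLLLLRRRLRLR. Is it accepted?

Trace: q7 -R-> q1 -L-> q5 -L-> q7 -R-> q1 -L-> q5 -L-> q7 -L-> q6 -L-> q3 -R-> q3 -L-> q7 -R-> q1 -R-> q4 -R-> q2 -L-> q6 -L-> q3 -L-> q7 -L-> q6 -L-> q3 -R-> q3 -R-> q3 -R-> q3 -L-> q7 -R-> q1 -L-> q5 -R-> q7
End state q7 is accepting.

Yes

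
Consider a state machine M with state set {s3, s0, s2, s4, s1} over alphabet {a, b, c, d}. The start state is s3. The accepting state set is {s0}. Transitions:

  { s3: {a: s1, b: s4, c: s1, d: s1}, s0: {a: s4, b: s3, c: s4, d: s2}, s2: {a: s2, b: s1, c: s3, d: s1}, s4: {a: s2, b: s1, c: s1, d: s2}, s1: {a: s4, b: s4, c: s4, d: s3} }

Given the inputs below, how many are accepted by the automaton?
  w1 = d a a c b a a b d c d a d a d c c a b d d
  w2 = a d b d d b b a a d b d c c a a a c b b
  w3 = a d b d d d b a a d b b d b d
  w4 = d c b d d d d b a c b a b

w1:
  start at s3
  read 'd': s3 → s1
  read 'a': s1 → s4
  read 'a': s4 → s2
  read 'c': s2 → s3
  read 'b': s3 → s4
  read 'a': s4 → s2
  read 'a': s2 → s2
  read 'b': s2 → s1
  read 'd': s1 → s3
  read 'c': s3 → s1
  read 'd': s1 → s3
  read 'a': s3 → s1
  read 'd': s1 → s3
  read 'a': s3 → s1
  read 'd': s1 → s3
  read 'c': s3 → s1
  read 'c': s1 → s4
  read 'a': s4 → s2
  read 'b': s2 → s1
  read 'd': s1 → s3
  read 'd': s3 → s1
  end s1, rejected
w2:
  start at s3
  read 'a': s3 → s1
  read 'd': s1 → s3
  read 'b': s3 → s4
  read 'd': s4 → s2
  read 'd': s2 → s1
  read 'b': s1 → s4
  read 'b': s4 → s1
  read 'a': s1 → s4
  read 'a': s4 → s2
  read 'd': s2 → s1
  read 'b': s1 → s4
  read 'd': s4 → s2
  read 'c': s2 → s3
  read 'c': s3 → s1
  read 'a': s1 → s4
  read 'a': s4 → s2
  read 'a': s2 → s2
  read 'c': s2 → s3
  read 'b': s3 → s4
  read 'b': s4 → s1
  end s1, rejected
w3:
  start at s3
  read 'a': s3 → s1
  read 'd': s1 → s3
  read 'b': s3 → s4
  read 'd': s4 → s2
  read 'd': s2 → s1
  read 'd': s1 → s3
  read 'b': s3 → s4
  read 'a': s4 → s2
  read 'a': s2 → s2
  read 'd': s2 → s1
  read 'b': s1 → s4
  read 'b': s4 → s1
  read 'd': s1 → s3
  read 'b': s3 → s4
  read 'd': s4 → s2
  end s2, rejected
w4:
  start at s3
  read 'd': s3 → s1
  read 'c': s1 → s4
  read 'b': s4 → s1
  read 'd': s1 → s3
  read 'd': s3 → s1
  read 'd': s1 → s3
  read 'd': s3 → s1
  read 'b': s1 → s4
  read 'a': s4 → s2
  read 'c': s2 → s3
  read 'b': s3 → s4
  read 'a': s4 → s2
  read 'b': s2 → s1
  end s1, rejected

0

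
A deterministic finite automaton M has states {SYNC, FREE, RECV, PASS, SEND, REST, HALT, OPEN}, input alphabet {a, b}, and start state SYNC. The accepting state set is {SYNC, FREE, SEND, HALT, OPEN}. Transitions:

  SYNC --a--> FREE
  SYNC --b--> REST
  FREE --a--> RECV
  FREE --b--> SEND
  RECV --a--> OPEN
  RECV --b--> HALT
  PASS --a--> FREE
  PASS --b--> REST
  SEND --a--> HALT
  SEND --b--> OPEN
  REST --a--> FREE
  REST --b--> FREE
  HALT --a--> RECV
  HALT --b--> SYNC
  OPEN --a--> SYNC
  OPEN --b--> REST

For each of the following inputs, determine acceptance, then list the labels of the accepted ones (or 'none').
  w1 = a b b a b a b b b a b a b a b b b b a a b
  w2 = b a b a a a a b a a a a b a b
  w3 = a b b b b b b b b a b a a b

w2

w1: Trace: SYNC -a-> FREE -b-> SEND -b-> OPEN -a-> SYNC -b-> REST -a-> FREE -b-> SEND -b-> OPEN -b-> REST -a-> FREE -b-> SEND -a-> HALT -b-> SYNC -a-> FREE -b-> SEND -b-> OPEN -b-> REST -b-> FREE -a-> RECV -a-> OPEN -b-> REST  → end REST, rejected
w2: Trace: SYNC -b-> REST -a-> FREE -b-> SEND -a-> HALT -a-> RECV -a-> OPEN -a-> SYNC -b-> REST -a-> FREE -a-> RECV -a-> OPEN -a-> SYNC -b-> REST -a-> FREE -b-> SEND  → end SEND, accepted
w3: Trace: SYNC -a-> FREE -b-> SEND -b-> OPEN -b-> REST -b-> FREE -b-> SEND -b-> OPEN -b-> REST -b-> FREE -a-> RECV -b-> HALT -a-> RECV -a-> OPEN -b-> REST  → end REST, rejected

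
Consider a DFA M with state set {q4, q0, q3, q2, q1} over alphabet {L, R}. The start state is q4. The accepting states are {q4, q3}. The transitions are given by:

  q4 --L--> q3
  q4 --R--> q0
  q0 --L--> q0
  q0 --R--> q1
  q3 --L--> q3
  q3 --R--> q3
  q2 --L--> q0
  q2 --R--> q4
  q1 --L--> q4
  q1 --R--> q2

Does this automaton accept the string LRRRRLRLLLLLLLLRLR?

Trace: q4 -L-> q3 -R-> q3 -R-> q3 -R-> q3 -R-> q3 -L-> q3 -R-> q3 -L-> q3 -L-> q3 -L-> q3 -L-> q3 -L-> q3 -L-> q3 -L-> q3 -L-> q3 -R-> q3 -L-> q3 -R-> q3
End state q3 is accepting.

Yes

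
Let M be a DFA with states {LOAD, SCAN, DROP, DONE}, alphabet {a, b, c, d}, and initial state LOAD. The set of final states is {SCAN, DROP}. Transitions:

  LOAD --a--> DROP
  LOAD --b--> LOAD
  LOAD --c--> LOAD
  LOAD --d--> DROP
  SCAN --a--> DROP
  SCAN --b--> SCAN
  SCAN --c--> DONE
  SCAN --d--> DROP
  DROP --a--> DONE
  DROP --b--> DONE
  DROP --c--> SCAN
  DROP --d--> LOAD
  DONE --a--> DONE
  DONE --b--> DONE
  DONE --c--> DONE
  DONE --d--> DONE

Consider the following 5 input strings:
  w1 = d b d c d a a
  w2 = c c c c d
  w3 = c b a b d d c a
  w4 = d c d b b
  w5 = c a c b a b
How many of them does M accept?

w1: LOAD → DROP → DONE → DONE → DONE → DONE → DONE → DONE  → end DONE, rejected
w2: LOAD → LOAD → LOAD → LOAD → LOAD → DROP  → end DROP, accepted
w3: LOAD → LOAD → LOAD → DROP → DONE → DONE → DONE → DONE → DONE  → end DONE, rejected
w4: LOAD → DROP → SCAN → DROP → DONE → DONE  → end DONE, rejected
w5: LOAD → LOAD → DROP → SCAN → SCAN → DROP → DONE  → end DONE, rejected

1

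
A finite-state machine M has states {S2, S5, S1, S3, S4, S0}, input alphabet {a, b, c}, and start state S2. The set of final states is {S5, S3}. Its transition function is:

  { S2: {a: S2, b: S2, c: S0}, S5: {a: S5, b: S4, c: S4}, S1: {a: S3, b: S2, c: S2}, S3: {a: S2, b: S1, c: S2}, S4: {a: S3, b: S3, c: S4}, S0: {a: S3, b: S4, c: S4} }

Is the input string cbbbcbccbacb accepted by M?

No

start at S2
read 'c': S2 → S0
read 'b': S0 → S4
read 'b': S4 → S3
read 'b': S3 → S1
read 'c': S1 → S2
read 'b': S2 → S2
read 'c': S2 → S0
read 'c': S0 → S4
read 'b': S4 → S3
read 'a': S3 → S2
read 'c': S2 → S0
read 'b': S0 → S4
End state S4 is not accepting.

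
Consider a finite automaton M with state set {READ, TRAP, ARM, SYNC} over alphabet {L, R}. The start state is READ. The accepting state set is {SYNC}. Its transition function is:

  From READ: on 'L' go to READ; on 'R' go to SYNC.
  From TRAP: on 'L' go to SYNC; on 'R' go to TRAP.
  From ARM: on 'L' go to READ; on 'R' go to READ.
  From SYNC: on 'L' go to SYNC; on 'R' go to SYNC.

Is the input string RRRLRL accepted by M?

READ → SYNC → SYNC → SYNC → SYNC → SYNC → SYNC
End state SYNC is accepting.

Yes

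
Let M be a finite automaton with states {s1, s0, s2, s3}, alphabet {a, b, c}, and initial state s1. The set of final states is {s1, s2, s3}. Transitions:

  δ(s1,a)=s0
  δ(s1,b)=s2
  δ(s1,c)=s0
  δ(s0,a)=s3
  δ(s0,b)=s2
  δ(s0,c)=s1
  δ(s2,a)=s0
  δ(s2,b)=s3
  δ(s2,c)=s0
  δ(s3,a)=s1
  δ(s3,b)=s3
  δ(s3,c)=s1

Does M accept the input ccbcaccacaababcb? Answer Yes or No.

start at s1
read 'c': s1 → s0
read 'c': s0 → s1
read 'b': s1 → s2
read 'c': s2 → s0
read 'a': s0 → s3
read 'c': s3 → s1
read 'c': s1 → s0
read 'a': s0 → s3
read 'c': s3 → s1
read 'a': s1 → s0
read 'a': s0 → s3
read 'b': s3 → s3
read 'a': s3 → s1
read 'b': s1 → s2
read 'c': s2 → s0
read 'b': s0 → s2
End state s2 is accepting.

Yes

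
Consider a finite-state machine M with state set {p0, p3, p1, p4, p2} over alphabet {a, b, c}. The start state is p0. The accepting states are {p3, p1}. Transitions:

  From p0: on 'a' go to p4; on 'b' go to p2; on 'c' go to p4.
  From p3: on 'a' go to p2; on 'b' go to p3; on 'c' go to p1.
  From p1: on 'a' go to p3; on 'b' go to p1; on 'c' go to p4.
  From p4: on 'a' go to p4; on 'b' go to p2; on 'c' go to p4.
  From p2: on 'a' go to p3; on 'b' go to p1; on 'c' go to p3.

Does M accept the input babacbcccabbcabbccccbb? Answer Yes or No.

p0 → p2 → p3 → p3 → p2 → p3 → p3 → p1 → p4 → p4 → p4 → p2 → p1 → p4 → p4 → p2 → p1 → p4 → p4 → p4 → p4 → p2 → p1
End state p1 is accepting.

Yes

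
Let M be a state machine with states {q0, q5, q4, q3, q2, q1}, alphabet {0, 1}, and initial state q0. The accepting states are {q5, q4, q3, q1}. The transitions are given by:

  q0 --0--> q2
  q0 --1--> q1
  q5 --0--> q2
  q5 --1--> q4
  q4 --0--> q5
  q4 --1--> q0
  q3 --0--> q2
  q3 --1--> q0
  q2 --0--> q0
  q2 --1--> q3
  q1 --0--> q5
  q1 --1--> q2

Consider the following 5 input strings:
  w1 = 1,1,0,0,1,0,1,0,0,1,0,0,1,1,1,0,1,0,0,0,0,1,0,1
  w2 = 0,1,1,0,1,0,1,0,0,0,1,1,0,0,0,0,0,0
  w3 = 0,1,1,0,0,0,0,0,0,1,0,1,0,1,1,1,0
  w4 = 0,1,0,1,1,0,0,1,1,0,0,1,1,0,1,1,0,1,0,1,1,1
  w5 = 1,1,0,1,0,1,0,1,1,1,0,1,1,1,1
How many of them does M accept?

3

w1: q0 → q1 → q2 → q0 → q2 → q3 → q2 → q3 → q2 → q0 → q1 → q5 → q2 → q3 → q0 → q1 → q5 → q4 → q5 → q2 → q0 → q2 → q3 → q2 → q3  → end q3, accepted
w2: q0 → q2 → q3 → q0 → q2 → q3 → q2 → q3 → q2 → q0 → q2 → q3 → q0 → q2 → q0 → q2 → q0 → q2 → q0  → end q0, rejected
w3: q0 → q2 → q3 → q0 → q2 → q0 → q2 → q0 → q2 → q0 → q1 → q5 → q4 → q5 → q4 → q0 → q1 → q5  → end q5, accepted
w4: q0 → q2 → q3 → q2 → q3 → q0 → q2 → q0 → q1 → q2 → q0 → q2 → q3 → q0 → q2 → q3 → q0 → q2 → q3 → q2 → q3 → q0 → q1  → end q1, accepted
w5: q0 → q1 → q2 → q0 → q1 → q5 → q4 → q5 → q4 → q0 → q1 → q5 → q4 → q0 → q1 → q2  → end q2, rejected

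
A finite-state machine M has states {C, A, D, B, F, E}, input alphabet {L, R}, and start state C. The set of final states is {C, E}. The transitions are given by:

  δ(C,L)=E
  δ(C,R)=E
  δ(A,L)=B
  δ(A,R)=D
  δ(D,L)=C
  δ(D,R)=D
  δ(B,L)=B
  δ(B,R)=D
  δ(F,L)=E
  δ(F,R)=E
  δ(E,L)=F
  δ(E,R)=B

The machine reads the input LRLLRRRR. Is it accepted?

start at C
read 'L': C → E
read 'R': E → B
read 'L': B → B
read 'L': B → B
read 'R': B → D
read 'R': D → D
read 'R': D → D
read 'R': D → D
End state D is not accepting.

No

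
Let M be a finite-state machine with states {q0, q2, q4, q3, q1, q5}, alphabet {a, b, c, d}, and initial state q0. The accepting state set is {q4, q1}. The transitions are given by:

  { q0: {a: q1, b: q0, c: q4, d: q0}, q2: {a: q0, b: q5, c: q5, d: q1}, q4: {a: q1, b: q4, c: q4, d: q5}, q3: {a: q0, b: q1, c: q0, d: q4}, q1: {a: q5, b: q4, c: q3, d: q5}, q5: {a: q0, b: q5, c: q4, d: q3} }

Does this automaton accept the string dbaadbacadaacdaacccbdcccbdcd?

No

start at q0
read 'd': q0 → q0
read 'b': q0 → q0
read 'a': q0 → q1
read 'a': q1 → q5
read 'd': q5 → q3
read 'b': q3 → q1
read 'a': q1 → q5
read 'c': q5 → q4
read 'a': q4 → q1
read 'd': q1 → q5
read 'a': q5 → q0
read 'a': q0 → q1
read 'c': q1 → q3
read 'd': q3 → q4
read 'a': q4 → q1
read 'a': q1 → q5
read 'c': q5 → q4
read 'c': q4 → q4
read 'c': q4 → q4
read 'b': q4 → q4
read 'd': q4 → q5
read 'c': q5 → q4
read 'c': q4 → q4
read 'c': q4 → q4
read 'b': q4 → q4
read 'd': q4 → q5
read 'c': q5 → q4
read 'd': q4 → q5
End state q5 is not accepting.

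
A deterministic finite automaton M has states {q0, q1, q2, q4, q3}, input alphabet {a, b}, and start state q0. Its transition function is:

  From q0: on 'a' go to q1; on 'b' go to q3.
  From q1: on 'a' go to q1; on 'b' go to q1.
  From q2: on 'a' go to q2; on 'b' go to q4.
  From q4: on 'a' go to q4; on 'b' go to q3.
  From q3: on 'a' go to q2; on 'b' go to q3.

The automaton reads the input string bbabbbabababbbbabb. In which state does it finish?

start at q0
read 'b': q0 → q3
read 'b': q3 → q3
read 'a': q3 → q2
read 'b': q2 → q4
read 'b': q4 → q3
read 'b': q3 → q3
read 'a': q3 → q2
read 'b': q2 → q4
read 'a': q4 → q4
read 'b': q4 → q3
read 'a': q3 → q2
read 'b': q2 → q4
read 'b': q4 → q3
read 'b': q3 → q3
read 'b': q3 → q3
read 'a': q3 → q2
read 'b': q2 → q4
read 'b': q4 → q3

q3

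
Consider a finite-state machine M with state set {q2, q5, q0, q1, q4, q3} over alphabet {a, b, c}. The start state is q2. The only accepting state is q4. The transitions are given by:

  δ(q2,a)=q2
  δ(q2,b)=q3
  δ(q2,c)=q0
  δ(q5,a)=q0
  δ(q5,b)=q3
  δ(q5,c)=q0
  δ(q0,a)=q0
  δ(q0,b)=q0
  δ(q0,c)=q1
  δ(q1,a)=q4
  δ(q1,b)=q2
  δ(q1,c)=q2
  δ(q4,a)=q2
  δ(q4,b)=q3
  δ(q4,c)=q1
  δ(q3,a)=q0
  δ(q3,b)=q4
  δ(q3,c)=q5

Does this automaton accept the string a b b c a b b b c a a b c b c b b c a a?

No

Trace: q2 -a-> q2 -b-> q3 -b-> q4 -c-> q1 -a-> q4 -b-> q3 -b-> q4 -b-> q3 -c-> q5 -a-> q0 -a-> q0 -b-> q0 -c-> q1 -b-> q2 -c-> q0 -b-> q0 -b-> q0 -c-> q1 -a-> q4 -a-> q2
End state q2 is not accepting.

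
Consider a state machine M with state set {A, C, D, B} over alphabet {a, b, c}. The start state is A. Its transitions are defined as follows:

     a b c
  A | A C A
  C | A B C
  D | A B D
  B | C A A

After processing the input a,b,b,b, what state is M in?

A

start at A
read 'a': A → A
read 'b': A → C
read 'b': C → B
read 'b': B → A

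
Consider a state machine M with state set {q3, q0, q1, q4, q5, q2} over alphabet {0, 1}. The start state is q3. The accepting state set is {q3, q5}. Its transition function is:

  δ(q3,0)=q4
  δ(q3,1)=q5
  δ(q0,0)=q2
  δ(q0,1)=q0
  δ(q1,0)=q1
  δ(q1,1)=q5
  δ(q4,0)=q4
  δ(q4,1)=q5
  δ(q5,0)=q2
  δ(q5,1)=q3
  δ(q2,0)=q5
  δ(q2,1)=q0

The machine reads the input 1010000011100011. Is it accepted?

No

start at q3
read '1': q3 → q5
read '0': q5 → q2
read '1': q2 → q0
read '0': q0 → q2
read '0': q2 → q5
read '0': q5 → q2
read '0': q2 → q5
read '0': q5 → q2
read '1': q2 → q0
read '1': q0 → q0
read '1': q0 → q0
read '0': q0 → q2
read '0': q2 → q5
read '0': q5 → q2
read '1': q2 → q0
read '1': q0 → q0
End state q0 is not accepting.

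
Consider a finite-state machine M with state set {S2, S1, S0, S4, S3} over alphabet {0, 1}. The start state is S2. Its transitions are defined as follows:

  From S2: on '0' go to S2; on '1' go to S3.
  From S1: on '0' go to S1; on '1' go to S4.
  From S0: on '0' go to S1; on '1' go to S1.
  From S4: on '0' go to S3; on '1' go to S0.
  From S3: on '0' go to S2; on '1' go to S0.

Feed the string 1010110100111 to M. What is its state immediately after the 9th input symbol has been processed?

S3

S2 → S3 → S2 → S3 → S2 → S3 → S0 → S1 → S4 → S3
After 9 symbols: S3.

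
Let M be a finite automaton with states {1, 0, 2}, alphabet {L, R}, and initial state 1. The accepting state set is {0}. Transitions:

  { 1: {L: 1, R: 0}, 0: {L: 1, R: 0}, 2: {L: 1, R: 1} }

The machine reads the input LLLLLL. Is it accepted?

No

Trace: 1 -L-> 1 -L-> 1 -L-> 1 -L-> 1 -L-> 1 -L-> 1
End state 1 is not accepting.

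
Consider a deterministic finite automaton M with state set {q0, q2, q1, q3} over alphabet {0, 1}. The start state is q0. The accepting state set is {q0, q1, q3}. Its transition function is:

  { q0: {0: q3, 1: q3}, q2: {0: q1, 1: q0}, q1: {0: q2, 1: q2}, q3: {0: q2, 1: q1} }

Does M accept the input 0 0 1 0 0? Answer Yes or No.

No

q0 → q3 → q2 → q0 → q3 → q2
End state q2 is not accepting.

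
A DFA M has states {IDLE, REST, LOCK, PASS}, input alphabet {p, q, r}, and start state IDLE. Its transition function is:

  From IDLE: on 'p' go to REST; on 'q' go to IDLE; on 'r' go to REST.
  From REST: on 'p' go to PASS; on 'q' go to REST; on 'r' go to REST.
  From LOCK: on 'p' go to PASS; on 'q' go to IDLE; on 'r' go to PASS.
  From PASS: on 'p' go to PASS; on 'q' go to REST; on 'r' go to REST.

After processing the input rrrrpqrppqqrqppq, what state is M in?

REST

IDLE → REST → REST → REST → REST → PASS → REST → REST → PASS → PASS → REST → REST → REST → REST → PASS → PASS → REST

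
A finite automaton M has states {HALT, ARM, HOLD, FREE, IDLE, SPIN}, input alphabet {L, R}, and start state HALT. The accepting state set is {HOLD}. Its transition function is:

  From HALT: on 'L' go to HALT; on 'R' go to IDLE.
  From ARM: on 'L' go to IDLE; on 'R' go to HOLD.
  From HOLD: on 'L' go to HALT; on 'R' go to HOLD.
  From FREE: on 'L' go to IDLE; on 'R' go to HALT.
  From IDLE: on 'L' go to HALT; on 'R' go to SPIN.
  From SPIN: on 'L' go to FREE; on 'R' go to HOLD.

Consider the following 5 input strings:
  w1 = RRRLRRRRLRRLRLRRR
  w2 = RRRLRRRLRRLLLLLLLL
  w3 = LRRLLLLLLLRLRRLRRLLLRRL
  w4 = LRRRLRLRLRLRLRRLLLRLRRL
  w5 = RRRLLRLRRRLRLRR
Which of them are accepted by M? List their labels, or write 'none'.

w1:
  start at HALT
  read 'R': HALT → IDLE
  read 'R': IDLE → SPIN
  read 'R': SPIN → HOLD
  read 'L': HOLD → HALT
  read 'R': HALT → IDLE
  read 'R': IDLE → SPIN
  read 'R': SPIN → HOLD
  read 'R': HOLD → HOLD
  read 'L': HOLD → HALT
  read 'R': HALT → IDLE
  read 'R': IDLE → SPIN
  read 'L': SPIN → FREE
  read 'R': FREE → HALT
  read 'L': HALT → HALT
  read 'R': HALT → IDLE
  read 'R': IDLE → SPIN
  read 'R': SPIN → HOLD
  end HOLD, accepted
w2:
  start at HALT
  read 'R': HALT → IDLE
  read 'R': IDLE → SPIN
  read 'R': SPIN → HOLD
  read 'L': HOLD → HALT
  read 'R': HALT → IDLE
  read 'R': IDLE → SPIN
  read 'R': SPIN → HOLD
  read 'L': HOLD → HALT
  read 'R': HALT → IDLE
  read 'R': IDLE → SPIN
  read 'L': SPIN → FREE
  read 'L': FREE → IDLE
  read 'L': IDLE → HALT
  read 'L': HALT → HALT
  read 'L': HALT → HALT
  read 'L': HALT → HALT
  read 'L': HALT → HALT
  read 'L': HALT → HALT
  end HALT, rejected
w3:
  start at HALT
  read 'L': HALT → HALT
  read 'R': HALT → IDLE
  read 'R': IDLE → SPIN
  read 'L': SPIN → FREE
  read 'L': FREE → IDLE
  read 'L': IDLE → HALT
  read 'L': HALT → HALT
  read 'L': HALT → HALT
  read 'L': HALT → HALT
  read 'L': HALT → HALT
  read 'R': HALT → IDLE
  read 'L': IDLE → HALT
  read 'R': HALT → IDLE
  read 'R': IDLE → SPIN
  read 'L': SPIN → FREE
  read 'R': FREE → HALT
  read 'R': HALT → IDLE
  read 'L': IDLE → HALT
  read 'L': HALT → HALT
  read 'L': HALT → HALT
  read 'R': HALT → IDLE
  read 'R': IDLE → SPIN
  read 'L': SPIN → FREE
  end FREE, rejected
w4:
  start at HALT
  read 'L': HALT → HALT
  read 'R': HALT → IDLE
  read 'R': IDLE → SPIN
  read 'R': SPIN → HOLD
  read 'L': HOLD → HALT
  read 'R': HALT → IDLE
  read 'L': IDLE → HALT
  read 'R': HALT → IDLE
  read 'L': IDLE → HALT
  read 'R': HALT → IDLE
  read 'L': IDLE → HALT
  read 'R': HALT → IDLE
  read 'L': IDLE → HALT
  read 'R': HALT → IDLE
  read 'R': IDLE → SPIN
  read 'L': SPIN → FREE
  read 'L': FREE → IDLE
  read 'L': IDLE → HALT
  read 'R': HALT → IDLE
  read 'L': IDLE → HALT
  read 'R': HALT → IDLE
  read 'R': IDLE → SPIN
  read 'L': SPIN → FREE
  end FREE, rejected
w5:
  start at HALT
  read 'R': HALT → IDLE
  read 'R': IDLE → SPIN
  read 'R': SPIN → HOLD
  read 'L': HOLD → HALT
  read 'L': HALT → HALT
  read 'R': HALT → IDLE
  read 'L': IDLE → HALT
  read 'R': HALT → IDLE
  read 'R': IDLE → SPIN
  read 'R': SPIN → HOLD
  read 'L': HOLD → HALT
  read 'R': HALT → IDLE
  read 'L': IDLE → HALT
  read 'R': HALT → IDLE
  read 'R': IDLE → SPIN
  end SPIN, rejected

w1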